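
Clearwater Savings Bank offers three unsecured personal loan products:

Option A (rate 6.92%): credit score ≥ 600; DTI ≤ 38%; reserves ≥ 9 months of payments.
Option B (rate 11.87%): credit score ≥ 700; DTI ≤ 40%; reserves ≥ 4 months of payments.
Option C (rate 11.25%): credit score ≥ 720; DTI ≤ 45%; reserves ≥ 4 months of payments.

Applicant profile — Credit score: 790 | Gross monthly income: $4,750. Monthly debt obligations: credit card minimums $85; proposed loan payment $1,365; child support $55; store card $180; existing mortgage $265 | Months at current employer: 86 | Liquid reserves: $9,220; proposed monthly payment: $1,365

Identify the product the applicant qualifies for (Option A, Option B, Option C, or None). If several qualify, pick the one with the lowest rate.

Total debts = (85 + 1,365 + 55 + 180 + 265) = 1,950; DTI = 1,950/4,750 = 41.1%.
Reserves = 9,220/1,365 = 6.8 months.
Option A: score 790 ≥ 600; DTI 41.1% > 38%; reserves 6.8 < 9 mo → does not qualify.
Option B: score 790 ≥ 700; DTI 41.1% > 40%; reserves 6.8 ≥ 4 mo → does not qualify.
Option C: score 790 ≥ 720; DTI 41.1% ≤ 45%; reserves 6.8 ≥ 4 mo → qualifies.

Option C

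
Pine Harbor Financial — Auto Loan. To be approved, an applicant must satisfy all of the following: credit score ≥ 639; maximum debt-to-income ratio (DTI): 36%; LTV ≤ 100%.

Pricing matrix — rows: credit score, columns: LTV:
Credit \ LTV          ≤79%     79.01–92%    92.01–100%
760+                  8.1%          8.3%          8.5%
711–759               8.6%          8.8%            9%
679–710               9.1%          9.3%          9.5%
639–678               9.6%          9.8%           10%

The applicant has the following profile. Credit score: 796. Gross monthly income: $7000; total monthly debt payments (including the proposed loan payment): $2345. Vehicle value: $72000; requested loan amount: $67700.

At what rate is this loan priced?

Credit score 796 ≥ 639; DTI: 2,345 ÷ 7,000 = 33.5%, within the 36% cap
LTV = 67,700/72,000 = 94% ≤ 100%
Score 796 is in the 760+ band; LTV 94% is in the 92.01–100% band → 8.5%.

8.5%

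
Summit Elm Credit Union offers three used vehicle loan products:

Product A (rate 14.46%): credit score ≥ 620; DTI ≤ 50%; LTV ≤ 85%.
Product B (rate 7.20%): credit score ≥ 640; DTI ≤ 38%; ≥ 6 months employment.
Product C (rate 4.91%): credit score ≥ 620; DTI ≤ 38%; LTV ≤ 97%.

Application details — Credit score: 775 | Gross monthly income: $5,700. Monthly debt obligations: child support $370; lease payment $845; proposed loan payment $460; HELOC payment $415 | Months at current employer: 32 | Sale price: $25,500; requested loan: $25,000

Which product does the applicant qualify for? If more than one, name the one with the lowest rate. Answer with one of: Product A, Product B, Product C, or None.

Product B

Total debts = (370 + 845 + 460 + 415) = 2,090; DTI = 2,090/5,700 = 36.7%.
LTV = 25,000/25,500 = 98%.
Product A: score 775 ≥ 620; DTI 36.7% ≤ 50%; LTV 98% > 85% → does not qualify.
Product B: score 775 ≥ 640; DTI 36.7% ≤ 38%; employment 32 ≥ 6 mo → qualifies.
Product C: score 775 ≥ 620; DTI 36.7% ≤ 38%; LTV 98% > 97% → does not qualify.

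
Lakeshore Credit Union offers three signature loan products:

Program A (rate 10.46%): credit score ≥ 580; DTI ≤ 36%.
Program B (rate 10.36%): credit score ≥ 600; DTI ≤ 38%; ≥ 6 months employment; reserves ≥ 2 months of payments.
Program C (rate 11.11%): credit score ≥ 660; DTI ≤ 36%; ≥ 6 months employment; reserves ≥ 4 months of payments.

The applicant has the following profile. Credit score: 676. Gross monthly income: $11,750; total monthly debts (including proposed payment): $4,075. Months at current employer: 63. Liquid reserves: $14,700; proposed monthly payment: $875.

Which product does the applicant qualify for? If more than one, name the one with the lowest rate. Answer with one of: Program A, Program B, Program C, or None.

DTI = 4,075/11,750 = 34.7%.
Reserves = 14,700/875 = 16.8 months.
Program A: score 676 ≥ 580; DTI 34.7% ≤ 36% → qualifies.
Program B: score 676 ≥ 600; DTI 34.7% ≤ 38%; employment 63 ≥ 6 mo; reserves 16.8 ≥ 2 mo → qualifies.
Program C: score 676 ≥ 660; DTI 34.7% ≤ 36%; employment 63 ≥ 6 mo; reserves 16.8 ≥ 4 mo → qualifies.
Qualifying: Program A, Program B, Program C. Lowest rate is 10.36% → Program B.

Program B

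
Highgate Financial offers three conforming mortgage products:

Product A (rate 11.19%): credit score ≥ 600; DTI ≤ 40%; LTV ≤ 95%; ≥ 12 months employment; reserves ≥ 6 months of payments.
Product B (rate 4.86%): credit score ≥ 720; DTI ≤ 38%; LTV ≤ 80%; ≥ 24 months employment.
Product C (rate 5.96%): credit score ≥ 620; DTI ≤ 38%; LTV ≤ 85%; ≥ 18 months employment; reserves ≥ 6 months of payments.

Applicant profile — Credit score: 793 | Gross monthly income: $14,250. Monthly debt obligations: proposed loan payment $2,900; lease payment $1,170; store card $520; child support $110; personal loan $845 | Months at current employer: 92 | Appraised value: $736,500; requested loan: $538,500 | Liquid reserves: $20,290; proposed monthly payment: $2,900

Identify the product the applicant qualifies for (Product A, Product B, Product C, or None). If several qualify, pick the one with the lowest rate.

Total debts = (2,900 + 1,170 + 520 + 110 + 845) = 5,545; DTI = 5,545/14,250 = 38.9%.
LTV = 538,500/736,500 = 73.1%.
Reserves = 20,290/2,900 = 7.0 months.
Product A: score 793 ≥ 600; DTI 38.9% ≤ 40%; LTV 73.1% ≤ 95%; employment 92 ≥ 12 mo; reserves 7.0 ≥ 6 mo → qualifies.
Product B: score 793 ≥ 720; DTI 38.9% > 38%; LTV 73.1% ≤ 80%; employment 92 ≥ 24 mo → does not qualify.
Product C: score 793 ≥ 620; DTI 38.9% > 38%; LTV 73.1% ≤ 85%; employment 92 ≥ 18 mo; reserves 7.0 ≥ 6 mo → does not qualify.

Product A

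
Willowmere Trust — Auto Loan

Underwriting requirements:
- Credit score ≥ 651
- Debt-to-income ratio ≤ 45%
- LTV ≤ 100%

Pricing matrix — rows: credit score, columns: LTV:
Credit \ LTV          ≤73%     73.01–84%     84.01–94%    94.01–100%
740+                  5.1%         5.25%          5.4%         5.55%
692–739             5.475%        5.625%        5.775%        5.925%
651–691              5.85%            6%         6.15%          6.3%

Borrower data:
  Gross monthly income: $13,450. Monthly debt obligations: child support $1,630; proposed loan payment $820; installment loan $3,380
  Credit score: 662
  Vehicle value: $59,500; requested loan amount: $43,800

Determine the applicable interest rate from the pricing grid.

Credit score 662 ≥ 651; Total monthly debts = (1,630 + 820 + 3,380) = 5,830. DTI: 5,830 ÷ 13,450 = 43.3%, within the 45% cap
LTV = 43,800/59,500 = 73.6% ≤ 100%
Score 662 is in the 651–691 band; LTV 73.6% is in the 73.01–84% band → 6%.

6%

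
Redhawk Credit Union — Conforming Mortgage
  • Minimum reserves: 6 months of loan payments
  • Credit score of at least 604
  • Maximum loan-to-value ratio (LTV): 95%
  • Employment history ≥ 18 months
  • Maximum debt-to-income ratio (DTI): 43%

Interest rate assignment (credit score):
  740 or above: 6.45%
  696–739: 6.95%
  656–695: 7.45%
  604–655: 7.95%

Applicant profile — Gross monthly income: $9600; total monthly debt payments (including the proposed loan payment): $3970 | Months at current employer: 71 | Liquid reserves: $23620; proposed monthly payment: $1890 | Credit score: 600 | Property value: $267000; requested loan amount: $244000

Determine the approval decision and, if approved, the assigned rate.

Denied

Credit score 600 < 604 (below minimum)
Debt-to-income = 3,970/9,600 = 41.4% — meets 43% limit
Reserves = 23,620/1,890 = 12.5 months ≥ 6
Loan-to-value = 244,000/267,000 = 91.4% — pass (95% max)
Employment 71 ≥ 18 months
Not all requirements met → denied.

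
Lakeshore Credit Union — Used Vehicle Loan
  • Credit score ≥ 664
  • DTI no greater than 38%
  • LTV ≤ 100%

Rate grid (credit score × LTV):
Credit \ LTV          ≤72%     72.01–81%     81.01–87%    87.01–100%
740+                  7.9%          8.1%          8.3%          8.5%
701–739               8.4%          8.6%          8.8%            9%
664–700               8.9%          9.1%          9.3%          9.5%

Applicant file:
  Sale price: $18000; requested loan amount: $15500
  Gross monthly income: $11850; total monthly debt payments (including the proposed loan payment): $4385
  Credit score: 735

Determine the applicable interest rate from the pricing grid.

8.8%

Credit score 735 ≥ 664; Debt-to-income = 4,385/11,850 = 37% — meets 38% limit
LTV = 15,500/18,000 = 86.1% ≤ 100%
Score 735 is in the 701–739 band; LTV 86.1% is in the 81.01–87% band → 8.8%.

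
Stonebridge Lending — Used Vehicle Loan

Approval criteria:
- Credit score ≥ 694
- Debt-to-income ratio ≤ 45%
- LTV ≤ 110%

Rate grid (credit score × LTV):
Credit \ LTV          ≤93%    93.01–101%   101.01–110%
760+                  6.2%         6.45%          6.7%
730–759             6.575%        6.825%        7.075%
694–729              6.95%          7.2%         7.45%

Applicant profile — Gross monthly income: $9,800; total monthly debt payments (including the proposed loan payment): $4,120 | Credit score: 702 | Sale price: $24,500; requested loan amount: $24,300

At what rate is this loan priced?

7.2%

Credit score 702 ≥ 694; DTI = 4,120/9,800 = 42% ≤ 45%
LTV = 24,300/24,500 = 99.2% ≤ 110%
Credit 702 → row 694–729; LTV 99.2% → column 93.01–101%. Grid cell → 7.2%.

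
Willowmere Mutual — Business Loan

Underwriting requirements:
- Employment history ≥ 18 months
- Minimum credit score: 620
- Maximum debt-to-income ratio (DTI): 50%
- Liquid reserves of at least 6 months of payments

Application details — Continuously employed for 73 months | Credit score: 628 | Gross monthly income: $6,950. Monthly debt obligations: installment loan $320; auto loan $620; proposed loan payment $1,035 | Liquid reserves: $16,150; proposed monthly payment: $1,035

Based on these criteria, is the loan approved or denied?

Approved

Employment 73 ≥ 18 months
Credit score 628 ≥ 620 (meets)
Total monthly debts = (320 + 620 + 1,035) = 1,975. DTI: 1,975 ÷ 6,950 = 28.4%, within the 50% cap
Liquid reserves cover 16,150/1,035 = 15.6 months — ≥ 6 required
All criteria satisfied.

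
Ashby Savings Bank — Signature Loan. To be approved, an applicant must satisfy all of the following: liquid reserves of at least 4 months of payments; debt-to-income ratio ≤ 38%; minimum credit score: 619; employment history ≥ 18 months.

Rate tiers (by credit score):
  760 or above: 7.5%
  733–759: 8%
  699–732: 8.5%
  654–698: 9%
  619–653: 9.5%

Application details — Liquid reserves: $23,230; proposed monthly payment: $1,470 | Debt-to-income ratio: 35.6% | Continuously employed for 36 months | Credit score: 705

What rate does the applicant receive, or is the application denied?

Approved at 8.5%

Credit score 705 ≥ 619 (meets minimum)
DTI 35.6% ≤ 38%
Reserves = 23,230/1,470 = 15.8 months ≥ 4
Employment 36 ≥ 18 months
All requirements met. Score 705 falls in the 699–732 tier → 8.5%.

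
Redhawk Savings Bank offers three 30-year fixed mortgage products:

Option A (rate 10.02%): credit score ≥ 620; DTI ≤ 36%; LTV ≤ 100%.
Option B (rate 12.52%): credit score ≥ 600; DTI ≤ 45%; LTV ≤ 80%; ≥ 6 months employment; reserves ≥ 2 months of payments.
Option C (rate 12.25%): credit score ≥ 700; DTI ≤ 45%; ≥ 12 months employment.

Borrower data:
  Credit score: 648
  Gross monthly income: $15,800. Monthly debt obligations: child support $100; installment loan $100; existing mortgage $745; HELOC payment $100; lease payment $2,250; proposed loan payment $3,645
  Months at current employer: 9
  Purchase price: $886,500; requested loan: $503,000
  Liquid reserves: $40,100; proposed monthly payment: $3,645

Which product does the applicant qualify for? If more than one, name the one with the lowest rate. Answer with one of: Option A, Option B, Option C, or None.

Option B

Total debts = (100 + 100 + 745 + 100 + 2,250 + 3,645) = 6,940; DTI = 6,940/15,800 = 43.9%.
LTV = 503,000/886,500 = 56.7%.
Reserves = 40,100/3,645 = 11.0 months.
Option A: score 648 ≥ 620; DTI 43.9% > 36%; LTV 56.7% ≤ 100% → does not qualify.
Option B: score 648 ≥ 600; DTI 43.9% ≤ 45%; LTV 56.7% ≤ 80%; employment 9 ≥ 6 mo; reserves 11.0 ≥ 2 mo → qualifies.
Option C: score 648 < 700; DTI 43.9% ≤ 45%; employment 9 < 12 mo → does not qualify.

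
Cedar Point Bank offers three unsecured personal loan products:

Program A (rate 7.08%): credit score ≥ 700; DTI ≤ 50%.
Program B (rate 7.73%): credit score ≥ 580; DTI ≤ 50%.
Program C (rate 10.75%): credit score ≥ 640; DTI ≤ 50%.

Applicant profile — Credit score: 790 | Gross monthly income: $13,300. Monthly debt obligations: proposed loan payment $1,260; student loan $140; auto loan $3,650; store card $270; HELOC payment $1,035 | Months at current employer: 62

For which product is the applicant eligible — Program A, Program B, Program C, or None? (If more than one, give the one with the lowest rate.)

Total debts = (1,260 + 140 + 3,650 + 270 + 1,035) = 6,355; DTI = 6,355/13,300 = 47.8%.
Program A: score 790 ≥ 700; DTI 47.8% ≤ 50% → qualifies.
Program B: score 790 ≥ 580; DTI 47.8% ≤ 50% → qualifies.
Program C: score 790 ≥ 640; DTI 47.8% ≤ 50% → qualifies.
Qualifying: Program A, Program B, Program C. Lowest rate is 7.08% → Program A.

Program A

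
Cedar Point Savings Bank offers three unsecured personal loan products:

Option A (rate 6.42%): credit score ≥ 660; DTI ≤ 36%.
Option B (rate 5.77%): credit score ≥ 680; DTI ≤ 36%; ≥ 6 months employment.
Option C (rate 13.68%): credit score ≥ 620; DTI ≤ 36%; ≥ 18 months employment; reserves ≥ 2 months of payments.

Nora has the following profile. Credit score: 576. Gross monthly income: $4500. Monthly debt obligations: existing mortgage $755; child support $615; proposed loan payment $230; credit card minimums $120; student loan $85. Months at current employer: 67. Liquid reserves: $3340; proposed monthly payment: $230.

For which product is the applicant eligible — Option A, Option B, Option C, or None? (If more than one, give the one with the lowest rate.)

None

Total debts = (755 + 615 + 230 + 120 + 85) = 1,805; DTI = 1,805/4,500 = 40.1%.
Reserves = 3,340/230 = 14.5 months.
Option A: score 576 < 660; DTI 40.1% > 36% → does not qualify.
Option B: score 576 < 680; DTI 40.1% > 36%; employment 67 ≥ 6 mo → does not qualify.
Option C: score 576 < 620; DTI 40.1% > 36%; employment 67 ≥ 18 mo; reserves 14.5 ≥ 2 mo → does not qualify.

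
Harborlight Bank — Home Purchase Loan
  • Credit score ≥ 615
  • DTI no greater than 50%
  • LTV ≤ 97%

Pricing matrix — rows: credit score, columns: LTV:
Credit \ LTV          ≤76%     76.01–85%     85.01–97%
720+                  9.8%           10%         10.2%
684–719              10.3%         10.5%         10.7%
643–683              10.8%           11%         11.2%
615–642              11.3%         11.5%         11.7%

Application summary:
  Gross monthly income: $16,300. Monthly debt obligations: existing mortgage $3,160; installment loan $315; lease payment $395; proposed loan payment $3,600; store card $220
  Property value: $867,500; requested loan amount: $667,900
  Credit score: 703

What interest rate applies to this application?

Credit score 703 ≥ 615; Total monthly debts = (3,160 + 315 + 395 + 3,600 + 220) = 7,690. Debt-to-income = 7,690/16,300 = 47.2% — meets 50% limit
LTV: 667,900 ÷ 867,500 = 77%, within 97% cap
Row: 703 falls in 684–719. Column: 77% falls in 76.01–85%. Rate = 10.5%.

10.5%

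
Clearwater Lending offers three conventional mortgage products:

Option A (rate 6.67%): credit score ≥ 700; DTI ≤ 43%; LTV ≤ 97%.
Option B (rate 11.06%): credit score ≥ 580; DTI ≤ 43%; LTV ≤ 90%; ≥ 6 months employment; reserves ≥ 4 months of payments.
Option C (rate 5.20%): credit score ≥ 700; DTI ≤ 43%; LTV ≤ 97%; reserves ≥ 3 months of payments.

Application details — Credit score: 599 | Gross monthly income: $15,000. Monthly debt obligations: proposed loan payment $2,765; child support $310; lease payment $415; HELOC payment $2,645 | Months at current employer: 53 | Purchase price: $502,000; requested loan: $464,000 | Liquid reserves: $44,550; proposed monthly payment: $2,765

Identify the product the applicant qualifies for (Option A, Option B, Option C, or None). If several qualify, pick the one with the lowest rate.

None

Total debts = (2,765 + 310 + 415 + 2,645) = 6,135; DTI = 6,135/15,000 = 40.9%.
LTV = 464,000/502,000 = 92.4%.
Reserves = 44,550/2,765 = 16.1 months.
Option A: score 599 < 700; DTI 40.9% ≤ 43%; LTV 92.4% ≤ 97% → does not qualify.
Option B: score 599 ≥ 580; DTI 40.9% ≤ 43%; LTV 92.4% > 90%; employment 53 ≥ 6 mo; reserves 16.1 ≥ 4 mo → does not qualify.
Option C: score 599 < 700; DTI 40.9% ≤ 43%; LTV 92.4% ≤ 97%; reserves 16.1 ≥ 3 mo → does not qualify.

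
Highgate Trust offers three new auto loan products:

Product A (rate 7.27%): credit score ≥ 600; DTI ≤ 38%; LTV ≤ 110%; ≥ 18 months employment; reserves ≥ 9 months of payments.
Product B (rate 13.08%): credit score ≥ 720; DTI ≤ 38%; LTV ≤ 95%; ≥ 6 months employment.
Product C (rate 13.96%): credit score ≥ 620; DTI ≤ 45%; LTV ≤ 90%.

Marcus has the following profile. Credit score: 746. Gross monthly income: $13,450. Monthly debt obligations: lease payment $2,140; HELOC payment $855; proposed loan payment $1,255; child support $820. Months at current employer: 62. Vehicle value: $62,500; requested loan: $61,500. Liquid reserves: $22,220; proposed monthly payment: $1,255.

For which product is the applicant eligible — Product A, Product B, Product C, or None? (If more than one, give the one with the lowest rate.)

Product A

Total debts = (2,140 + 855 + 1,255 + 820) = 5,070; DTI = 5,070/13,450 = 37.7%.
LTV = 61,500/62,500 = 98.4%.
Reserves = 22,220/1,255 = 17.7 months.
Product A: score 746 ≥ 600; DTI 37.7% ≤ 38%; LTV 98.4% ≤ 110%; employment 62 ≥ 18 mo; reserves 17.7 ≥ 9 mo → qualifies.
Product B: score 746 ≥ 720; DTI 37.7% ≤ 38%; LTV 98.4% > 95%; employment 62 ≥ 6 mo → does not qualify.
Product C: score 746 ≥ 620; DTI 37.7% ≤ 45%; LTV 98.4% > 90% → does not qualify.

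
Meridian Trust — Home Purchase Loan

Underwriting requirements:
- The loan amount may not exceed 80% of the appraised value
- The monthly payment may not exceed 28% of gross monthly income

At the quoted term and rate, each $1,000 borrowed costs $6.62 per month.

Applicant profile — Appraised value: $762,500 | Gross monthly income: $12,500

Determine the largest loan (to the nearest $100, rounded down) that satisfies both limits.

Payment cap: 28% × $12,500 = $3,500/month.
At $6.62 per $1,000, that supports 3,500/6.62 × 1,000 ≈ $528,700 → $528,700.
LTV cap: 80% × $762,500 = $610,000 → $610,000.
Binding constraint: payment-to-income.

$528,700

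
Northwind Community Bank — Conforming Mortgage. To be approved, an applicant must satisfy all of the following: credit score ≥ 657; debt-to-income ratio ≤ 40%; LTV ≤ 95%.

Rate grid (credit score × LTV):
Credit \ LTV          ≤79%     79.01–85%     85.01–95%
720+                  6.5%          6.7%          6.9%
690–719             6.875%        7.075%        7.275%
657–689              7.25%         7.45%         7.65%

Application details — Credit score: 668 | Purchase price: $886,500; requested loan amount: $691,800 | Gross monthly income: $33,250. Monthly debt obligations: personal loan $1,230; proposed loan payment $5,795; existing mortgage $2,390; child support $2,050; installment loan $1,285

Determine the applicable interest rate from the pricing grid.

7.25%

Credit score 668 ≥ 657; Total monthly debts = (1,230 + 5,795 + 2,390 + 2,050 + 1,285) = 12,750. DTI: 12,750 ÷ 33,250 = 38.3%, within the 40% cap
Loan-to-value = 691,800/886,500 = 78% — pass (95% max)
Row: 668 falls in 657–689. Column: 78% falls in ≤79%. Rate = 7.25%.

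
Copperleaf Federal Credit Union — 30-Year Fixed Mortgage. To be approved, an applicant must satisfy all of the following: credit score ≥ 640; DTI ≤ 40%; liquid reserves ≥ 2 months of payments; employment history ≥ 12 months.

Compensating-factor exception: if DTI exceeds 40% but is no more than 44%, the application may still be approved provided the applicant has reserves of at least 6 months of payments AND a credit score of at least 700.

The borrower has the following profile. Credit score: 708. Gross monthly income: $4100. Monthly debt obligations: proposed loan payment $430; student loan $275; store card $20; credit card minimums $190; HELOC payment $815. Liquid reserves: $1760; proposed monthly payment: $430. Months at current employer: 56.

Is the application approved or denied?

Credit score 708 ≥ 640 (meets base)
Total debts = (430 + 275 + 20 + 190 + 815) = 1,730. DTI = 1,730/4,100 = 42.2% > 40% — standard DTI limit exceeded.
Reserves: 1,760 ÷ 430 = 4.1 months (meets 2-month minimum)
Employment 56 ≥ 12 months
DTI 42.2% is within the 40%–44% exception band; checking compensating factors.
Override check — reserves: 4.1 mo (short of 6); score: 708 (ok).
Override conditions not both satisfied; exception does not apply.

Denied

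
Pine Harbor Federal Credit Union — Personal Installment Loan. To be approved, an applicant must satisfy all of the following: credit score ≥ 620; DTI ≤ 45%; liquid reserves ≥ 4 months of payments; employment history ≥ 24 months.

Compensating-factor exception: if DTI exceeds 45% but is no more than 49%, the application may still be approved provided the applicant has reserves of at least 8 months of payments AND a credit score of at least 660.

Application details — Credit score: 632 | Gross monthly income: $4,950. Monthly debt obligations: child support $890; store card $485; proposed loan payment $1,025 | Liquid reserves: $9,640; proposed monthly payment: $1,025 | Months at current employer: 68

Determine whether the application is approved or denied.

Credit score 632 ≥ 620 (meets base)
Total debts = (890 + 485 + 1,025) = 2,400. DTI: 2,400 ÷ 4,950 = 48.5%, over the 45% base limit.
Liquid reserves cover 9,640/1,025 = 9.4 months — ≥ 4 required
Employment 68 ≥ 24 months
48.5% falls in the override range (45%–49%), so the compensating-factor test applies.
Override check — reserves: 9.4 mo (ok); score: 632 (below 660).
Compensating-factor requirement not fully met.

Denied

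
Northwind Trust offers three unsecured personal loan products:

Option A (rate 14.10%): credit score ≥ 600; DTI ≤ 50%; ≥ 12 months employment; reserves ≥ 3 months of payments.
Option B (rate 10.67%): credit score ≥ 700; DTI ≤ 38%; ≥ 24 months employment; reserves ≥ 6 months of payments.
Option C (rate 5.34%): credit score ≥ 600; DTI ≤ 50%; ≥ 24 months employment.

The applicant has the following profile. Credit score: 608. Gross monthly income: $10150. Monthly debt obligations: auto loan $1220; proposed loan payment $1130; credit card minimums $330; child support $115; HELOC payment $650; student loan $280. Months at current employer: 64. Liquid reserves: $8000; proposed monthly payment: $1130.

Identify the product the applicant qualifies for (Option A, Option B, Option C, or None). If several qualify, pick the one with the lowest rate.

Total debts = (1,220 + 1,130 + 330 + 115 + 650 + 280) = 3,725; DTI = 3,725/10,150 = 36.7%.
Reserves = 8,000/1,130 = 7.1 months.
Option A: score 608 ≥ 600; DTI 36.7% ≤ 50%; employment 64 ≥ 12 mo; reserves 7.1 ≥ 3 mo → qualifies.
Option B: score 608 < 700; DTI 36.7% ≤ 38%; employment 64 ≥ 24 mo; reserves 7.1 ≥ 6 mo → does not qualify.
Option C: score 608 ≥ 600; DTI 36.7% ≤ 50%; employment 64 ≥ 24 mo → qualifies.
Qualifying: Option A, Option C. Lowest rate is 5.34% → Option C.

Option C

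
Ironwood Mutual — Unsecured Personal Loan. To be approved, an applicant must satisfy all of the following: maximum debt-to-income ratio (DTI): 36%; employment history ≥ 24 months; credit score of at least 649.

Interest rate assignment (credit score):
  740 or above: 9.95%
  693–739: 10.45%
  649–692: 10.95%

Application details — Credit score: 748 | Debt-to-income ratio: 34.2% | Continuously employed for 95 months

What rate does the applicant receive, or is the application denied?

Credit score 748 ≥ 649 (meets minimum)
DTI 34.2% ≤ 36%
Employment 95 ≥ 24 months
All requirements met. Score 748 falls in the 740 or above tier → 9.95%.

Approved at 9.95%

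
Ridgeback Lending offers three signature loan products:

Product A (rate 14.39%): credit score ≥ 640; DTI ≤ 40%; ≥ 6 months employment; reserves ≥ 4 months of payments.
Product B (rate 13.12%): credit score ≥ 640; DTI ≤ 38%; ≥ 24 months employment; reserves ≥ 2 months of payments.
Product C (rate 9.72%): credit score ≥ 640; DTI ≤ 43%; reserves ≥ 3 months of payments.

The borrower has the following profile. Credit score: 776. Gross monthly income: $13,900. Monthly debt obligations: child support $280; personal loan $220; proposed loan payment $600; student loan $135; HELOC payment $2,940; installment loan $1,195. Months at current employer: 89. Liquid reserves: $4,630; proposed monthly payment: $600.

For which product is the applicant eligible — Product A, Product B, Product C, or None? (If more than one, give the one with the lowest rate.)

Product C

Total debts = (280 + 220 + 600 + 135 + 2,940 + 1,195) = 5,370; DTI = 5,370/13,900 = 38.6%.
Reserves = 4,630/600 = 7.7 months.
Product A: score 776 ≥ 640; DTI 38.6% ≤ 40%; employment 89 ≥ 6 mo; reserves 7.7 ≥ 4 mo → qualifies.
Product B: score 776 ≥ 640; DTI 38.6% > 38%; employment 89 ≥ 24 mo; reserves 7.7 ≥ 2 mo → does not qualify.
Product C: score 776 ≥ 640; DTI 38.6% ≤ 43%; reserves 7.7 ≥ 3 mo → qualifies.
Qualifying: Product A, Product C. Lowest rate is 9.72% → Product C.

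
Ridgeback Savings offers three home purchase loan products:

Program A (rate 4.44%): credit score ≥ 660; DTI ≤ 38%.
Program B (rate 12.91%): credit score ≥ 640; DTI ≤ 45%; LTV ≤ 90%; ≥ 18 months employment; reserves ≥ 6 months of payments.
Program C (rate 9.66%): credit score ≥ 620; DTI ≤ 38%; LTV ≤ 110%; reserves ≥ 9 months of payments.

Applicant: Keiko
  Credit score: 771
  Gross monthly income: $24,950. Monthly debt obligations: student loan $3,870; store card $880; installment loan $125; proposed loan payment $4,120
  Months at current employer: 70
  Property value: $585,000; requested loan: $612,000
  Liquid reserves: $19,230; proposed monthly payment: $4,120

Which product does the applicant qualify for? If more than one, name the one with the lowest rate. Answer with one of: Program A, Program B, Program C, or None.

Total debts = (3,870 + 880 + 125 + 4,120) = 8,995; DTI = 8,995/24,950 = 36.1%.
LTV = 612,000/585,000 = 104.6%.
Reserves = 19,230/4,120 = 4.7 months.
Program A: score 771 ≥ 660; DTI 36.1% ≤ 38% → qualifies.
Program B: score 771 ≥ 640; DTI 36.1% ≤ 45%; LTV 104.6% > 90%; employment 70 ≥ 18 mo; reserves 4.7 < 6 mo → does not qualify.
Program C: score 771 ≥ 620; DTI 36.1% ≤ 38%; LTV 104.6% ≤ 110%; reserves 4.7 < 9 mo → does not qualify.

Program A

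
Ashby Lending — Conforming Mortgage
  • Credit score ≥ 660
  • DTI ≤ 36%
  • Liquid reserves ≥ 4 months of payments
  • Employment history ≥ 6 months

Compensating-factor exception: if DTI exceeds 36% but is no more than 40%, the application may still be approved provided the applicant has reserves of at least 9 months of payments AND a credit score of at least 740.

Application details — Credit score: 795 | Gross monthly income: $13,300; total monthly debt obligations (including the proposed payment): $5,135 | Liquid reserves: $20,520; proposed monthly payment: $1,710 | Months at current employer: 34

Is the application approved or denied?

Credit score 795 ≥ 660 (meets base)
DTI: 5,135 ÷ 13,300 = 38.6%, over the 36% base limit.
Reserves = 20,520/1,710 = 12.0 months ≥ 4
Employment 34 ≥ 6 months
38.6% falls in the override range (36%–40%), so the compensating-factor test applies.
Override check — reserves: 12.0 mo (ok); score: 795 (ok).
Both compensating conditions met → exception applies.

Approved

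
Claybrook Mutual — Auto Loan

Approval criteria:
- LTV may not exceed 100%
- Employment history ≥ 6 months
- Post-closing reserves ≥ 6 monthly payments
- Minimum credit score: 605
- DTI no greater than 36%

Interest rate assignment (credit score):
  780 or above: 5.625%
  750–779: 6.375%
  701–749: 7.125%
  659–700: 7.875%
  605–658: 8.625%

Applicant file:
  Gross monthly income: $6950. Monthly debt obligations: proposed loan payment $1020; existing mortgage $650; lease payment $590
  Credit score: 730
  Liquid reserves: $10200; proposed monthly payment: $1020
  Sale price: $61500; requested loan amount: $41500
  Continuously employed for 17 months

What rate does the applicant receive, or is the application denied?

Credit score 730 ≥ 605 (meets minimum)
Total monthly debts = (1,020 + 650 + 590) = 2,260. DTI = 2,260/6,950 = 32.5% ≤ 36%
Liquid reserves cover 10,200/1,020 = 10.0 months — ≥ 6 required
Loan-to-value = 41,500/61,500 = 67.5% — pass (100% max)
Employment 17 ≥ 6 months
All requirements met. Score 730 falls in the 701–749 tier → 7.125%.

Approved at 7.125%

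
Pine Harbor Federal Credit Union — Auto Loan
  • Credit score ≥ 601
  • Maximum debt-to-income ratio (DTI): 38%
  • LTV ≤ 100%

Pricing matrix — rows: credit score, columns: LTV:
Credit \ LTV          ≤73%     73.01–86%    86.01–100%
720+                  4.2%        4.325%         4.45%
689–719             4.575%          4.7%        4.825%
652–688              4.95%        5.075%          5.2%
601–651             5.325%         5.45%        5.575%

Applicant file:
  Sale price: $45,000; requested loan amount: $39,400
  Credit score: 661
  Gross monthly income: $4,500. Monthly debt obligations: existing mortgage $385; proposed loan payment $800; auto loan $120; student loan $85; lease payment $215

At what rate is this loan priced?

5.2%

Credit score 661 ≥ 601; Total monthly debts = (385 + 800 + 120 + 85 + 215) = 1,605. Debt-to-income = 1,605/4,500 = 35.7% — meets 38% limit
Loan-to-value = 39,400/45,000 = 87.6% — pass (100% max)
Row: 661 falls in 652–688. Column: 87.6% falls in 86.01–100%. Rate = 5.2%.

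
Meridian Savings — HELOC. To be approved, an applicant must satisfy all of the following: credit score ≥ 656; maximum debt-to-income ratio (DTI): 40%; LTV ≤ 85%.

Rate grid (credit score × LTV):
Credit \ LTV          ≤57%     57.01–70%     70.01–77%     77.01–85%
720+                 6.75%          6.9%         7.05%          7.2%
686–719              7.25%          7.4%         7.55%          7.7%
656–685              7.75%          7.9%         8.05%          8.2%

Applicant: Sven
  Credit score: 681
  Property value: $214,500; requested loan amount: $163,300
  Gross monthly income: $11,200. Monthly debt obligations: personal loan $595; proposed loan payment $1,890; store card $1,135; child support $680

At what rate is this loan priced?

Credit score 681 ≥ 656; Total monthly debts = (595 + 1,890 + 1,135 + 680) = 4,300. Debt-to-income = 4,300/11,200 = 38.4% — meets 40% limit
LTV: 163,300 ÷ 214,500 = 76.1%, within 85% cap
Credit 681 → row 656–685; LTV 76.1% → column 70.01–77%. Grid cell → 8.05%.

8.05%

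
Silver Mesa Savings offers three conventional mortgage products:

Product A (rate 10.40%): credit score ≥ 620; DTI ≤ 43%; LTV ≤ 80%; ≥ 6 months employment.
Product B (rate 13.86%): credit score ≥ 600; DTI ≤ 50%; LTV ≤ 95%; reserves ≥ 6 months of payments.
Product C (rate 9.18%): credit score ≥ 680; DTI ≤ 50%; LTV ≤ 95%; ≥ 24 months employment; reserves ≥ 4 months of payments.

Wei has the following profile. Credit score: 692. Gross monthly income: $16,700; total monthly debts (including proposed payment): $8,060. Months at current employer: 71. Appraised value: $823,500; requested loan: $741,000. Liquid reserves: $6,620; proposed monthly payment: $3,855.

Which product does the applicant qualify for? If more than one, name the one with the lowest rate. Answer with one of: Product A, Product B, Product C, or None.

None

DTI = 8,060/16,700 = 48.3%.
LTV = 741,000/823,500 = 90%.
Reserves = 6,620/3,855 = 1.7 months.
Product A: score 692 ≥ 620; DTI 48.3% > 43%; LTV 90% > 80%; employment 71 ≥ 6 mo → does not qualify.
Product B: score 692 ≥ 600; DTI 48.3% ≤ 50%; LTV 90% ≤ 95%; reserves 1.7 < 6 mo → does not qualify.
Product C: score 692 ≥ 680; DTI 48.3% ≤ 50%; LTV 90% ≤ 95%; employment 71 ≥ 24 mo; reserves 1.7 < 4 mo → does not qualify.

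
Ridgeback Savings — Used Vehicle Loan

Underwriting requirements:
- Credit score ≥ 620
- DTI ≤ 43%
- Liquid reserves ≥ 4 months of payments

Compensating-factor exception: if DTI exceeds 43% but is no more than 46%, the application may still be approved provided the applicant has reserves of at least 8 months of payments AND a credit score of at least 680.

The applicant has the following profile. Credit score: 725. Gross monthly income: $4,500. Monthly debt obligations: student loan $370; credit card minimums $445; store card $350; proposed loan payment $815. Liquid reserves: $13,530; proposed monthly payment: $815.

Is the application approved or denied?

Credit score 725 ≥ 620 (meets base)
Total debts = (370 + 445 + 350 + 815) = 1,980. DTI = 1,980/4,500 = 44% > 43% — standard DTI limit exceeded.
Reserves: 13,530 ÷ 815 = 16.6 months (meets 4-month minimum)
44% falls in the override range (43%–46%), so the compensating-factor test applies.
Override check — reserves: 16.6 mo (ok); score: 725 (ok).
Both compensating conditions met → exception applies.

Approved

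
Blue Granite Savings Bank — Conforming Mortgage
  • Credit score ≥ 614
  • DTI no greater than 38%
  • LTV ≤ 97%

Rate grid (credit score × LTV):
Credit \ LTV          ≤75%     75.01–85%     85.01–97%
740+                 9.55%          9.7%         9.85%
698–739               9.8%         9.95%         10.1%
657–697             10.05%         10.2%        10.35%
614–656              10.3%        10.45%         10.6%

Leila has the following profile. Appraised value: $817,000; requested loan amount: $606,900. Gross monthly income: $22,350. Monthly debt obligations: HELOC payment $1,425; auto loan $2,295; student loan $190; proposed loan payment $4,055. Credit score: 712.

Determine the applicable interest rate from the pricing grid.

Credit score 712 ≥ 614; Total monthly debts = (1,425 + 2,295 + 190 + 4,055) = 7,965. Debt-to-income = 7,965/22,350 = 35.6% — meets 38% limit
Loan-to-value = 606,900/817,000 = 74.3% — pass (97% max)
Credit 712 → row 698–739; LTV 74.3% → column ≤75%. Grid cell → 9.8%.

9.8%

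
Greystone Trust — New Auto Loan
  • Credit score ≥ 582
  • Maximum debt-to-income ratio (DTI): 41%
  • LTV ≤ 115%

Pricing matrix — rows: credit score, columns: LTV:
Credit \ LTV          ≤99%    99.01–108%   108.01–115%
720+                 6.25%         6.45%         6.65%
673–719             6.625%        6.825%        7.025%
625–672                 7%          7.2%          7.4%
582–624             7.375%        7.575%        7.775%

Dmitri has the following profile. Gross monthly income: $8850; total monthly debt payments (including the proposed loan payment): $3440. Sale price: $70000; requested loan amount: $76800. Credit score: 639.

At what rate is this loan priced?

Credit score 639 ≥ 582; DTI: 3,440 ÷ 8,850 = 38.9%, within the 41% cap
LTV = 76,800/70,000 = 109.7% ≤ 115%
Score 639 is in the 625–672 band; LTV 109.7% is in the 108.01–115% band → 7.4%.

7.4%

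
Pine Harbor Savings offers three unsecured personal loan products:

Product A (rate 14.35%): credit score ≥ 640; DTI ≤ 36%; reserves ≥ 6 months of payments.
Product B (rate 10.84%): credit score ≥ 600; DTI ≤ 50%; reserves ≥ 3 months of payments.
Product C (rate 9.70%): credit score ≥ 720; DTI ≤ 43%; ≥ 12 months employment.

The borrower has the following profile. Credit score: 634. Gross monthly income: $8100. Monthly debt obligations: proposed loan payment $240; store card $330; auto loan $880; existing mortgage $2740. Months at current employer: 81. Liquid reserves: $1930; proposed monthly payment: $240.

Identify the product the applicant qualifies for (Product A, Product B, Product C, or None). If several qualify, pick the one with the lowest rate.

Total debts = (240 + 330 + 880 + 2,740) = 4,190; DTI = 4,190/8,100 = 51.7%.
Reserves = 1,930/240 = 8.0 months.
Product A: score 634 < 640; DTI 51.7% > 36%; reserves 8.0 ≥ 6 mo → does not qualify.
Product B: score 634 ≥ 600; DTI 51.7% > 50%; reserves 8.0 ≥ 3 mo → does not qualify.
Product C: score 634 < 720; DTI 51.7% > 43%; employment 81 ≥ 12 mo → does not qualify.

None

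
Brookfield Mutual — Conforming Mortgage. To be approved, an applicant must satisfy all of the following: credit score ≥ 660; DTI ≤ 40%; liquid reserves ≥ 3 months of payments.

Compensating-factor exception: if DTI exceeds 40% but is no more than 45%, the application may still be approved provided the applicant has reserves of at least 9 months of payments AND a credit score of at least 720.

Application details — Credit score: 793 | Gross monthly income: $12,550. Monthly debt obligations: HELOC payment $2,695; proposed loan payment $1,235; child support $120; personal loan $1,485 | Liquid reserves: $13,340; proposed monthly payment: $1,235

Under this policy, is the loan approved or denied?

Credit score 793 ≥ 660 (meets base)
Total debts = (2,695 + 1,235 + 120 + 1,485) = 5,535. DTI = 5,535/12,550 = 44.1% > 40% — standard DTI limit exceeded.
Liquid reserves cover 13,340/1,235 = 10.8 months — ≥ 3 required
44.1% falls in the override range (40%–45%), so the compensating-factor test applies.
Reserves 10.8 ≥ 9 months; credit score 793 ≥ 720.
Both compensating conditions met → exception applies.

Approved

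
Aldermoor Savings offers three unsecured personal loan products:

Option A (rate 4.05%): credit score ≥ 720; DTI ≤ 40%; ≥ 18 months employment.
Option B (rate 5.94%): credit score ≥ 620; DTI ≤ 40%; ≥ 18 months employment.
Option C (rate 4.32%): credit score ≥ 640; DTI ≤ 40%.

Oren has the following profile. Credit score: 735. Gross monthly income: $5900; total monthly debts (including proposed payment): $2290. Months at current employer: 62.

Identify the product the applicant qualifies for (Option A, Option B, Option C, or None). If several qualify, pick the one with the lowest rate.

Option A

DTI = 2,290/5,900 = 38.8%.
Option A: score 735 ≥ 720; DTI 38.8% ≤ 40%; employment 62 ≥ 18 mo → qualifies.
Option B: score 735 ≥ 620; DTI 38.8% ≤ 40%; employment 62 ≥ 18 mo → qualifies.
Option C: score 735 ≥ 640; DTI 38.8% ≤ 40% → qualifies.
Qualifying: Option A, Option B, Option C. Lowest rate is 4.05% → Option A.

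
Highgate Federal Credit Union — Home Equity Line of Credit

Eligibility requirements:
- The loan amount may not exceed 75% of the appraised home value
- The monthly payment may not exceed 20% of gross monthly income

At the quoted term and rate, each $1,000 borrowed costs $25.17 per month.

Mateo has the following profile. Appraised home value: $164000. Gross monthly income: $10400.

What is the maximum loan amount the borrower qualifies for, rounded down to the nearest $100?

$82,600

Payment cap: 20% × $10,400 = $2,080/month.
At $25.17 per $1,000, that supports 2,080/25.17 × 1,000 ≈ $82,638 → $82,600.
LTV cap: 75% × $164,000 = $123,000 → $123,000.
Binding constraint: payment-to-income.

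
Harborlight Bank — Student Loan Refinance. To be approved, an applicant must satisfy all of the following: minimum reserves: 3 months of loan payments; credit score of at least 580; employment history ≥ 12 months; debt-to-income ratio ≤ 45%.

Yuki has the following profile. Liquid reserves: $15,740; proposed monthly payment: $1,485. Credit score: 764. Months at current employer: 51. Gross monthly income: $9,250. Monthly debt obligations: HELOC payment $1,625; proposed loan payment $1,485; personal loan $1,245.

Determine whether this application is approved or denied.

Reserves = 15,740/1,485 = 10.6 months ≥ 3
Credit score 764 ≥ 580 (meets)
Employment 51 ≥ 12 months
Total monthly debts = (1,625 + 1,485 + 1,245) = 4,355. DTI: 4,355 ÷ 9,250 = 47.1%, exceeds the 45% cap
Fails on DTI.

Denied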